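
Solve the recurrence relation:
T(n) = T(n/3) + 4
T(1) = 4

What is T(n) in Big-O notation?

Each step divides n by 3 and adds 4. After log_3(n) steps we reach T(1)=4. So T(n) = 4·log_3(n) + 4 = O(log n).

Answer: O(log n)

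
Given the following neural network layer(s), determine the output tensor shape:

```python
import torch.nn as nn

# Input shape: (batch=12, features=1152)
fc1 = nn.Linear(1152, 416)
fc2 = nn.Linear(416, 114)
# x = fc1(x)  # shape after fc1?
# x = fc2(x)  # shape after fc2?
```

Input: (12, 1152) -> after fc1: (12, 416) -> Output: (12, 114)

Answer: (12, 114)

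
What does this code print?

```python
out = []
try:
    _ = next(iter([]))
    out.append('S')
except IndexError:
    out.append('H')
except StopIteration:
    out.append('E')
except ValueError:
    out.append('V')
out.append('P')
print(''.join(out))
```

Execution trace: 'E' (except StopIteration) → 'P' (after the try/except). Output: EP

Answer: EP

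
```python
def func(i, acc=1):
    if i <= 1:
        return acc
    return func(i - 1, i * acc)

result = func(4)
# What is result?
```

Accumulator trace (n, acc): (4, 1) -> (3, 4) -> (2, 12) -> (1, 24) -> return 24

Answer: 24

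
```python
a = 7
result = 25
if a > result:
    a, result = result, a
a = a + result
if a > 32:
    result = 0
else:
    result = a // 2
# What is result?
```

Trace:
`a = 7` → a = 7
`result = 25` → result = 25
`if a > result: ...` → a > result is False → no variable changes
`a = a + result` → a = 32
`if a > 32: ...` → a > 32 is False, take else branch → result = 16
So result = 16

Answer: 16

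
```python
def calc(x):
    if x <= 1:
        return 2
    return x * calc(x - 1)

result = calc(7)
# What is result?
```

calc(7) = 7 * 6 * 5 * 4 * 3 * 2 * 2 = 10080

Answer: 10080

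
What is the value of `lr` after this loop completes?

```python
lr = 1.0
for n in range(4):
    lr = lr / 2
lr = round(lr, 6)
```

Halving LR 4 times: 1 / 2^4
`lr` takes the values: 1.0 → 0.5 → 0.25 → 0.125 → 0.0625

Answer: 0.0625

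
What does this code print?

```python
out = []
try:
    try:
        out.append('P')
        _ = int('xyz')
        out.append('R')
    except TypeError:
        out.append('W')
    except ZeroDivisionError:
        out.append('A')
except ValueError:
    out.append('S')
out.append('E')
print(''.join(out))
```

Execution trace: 'P' (try body) → 'S' (outer except ValueError) → 'E' (after the try/except). Output: PSE

Answer: PSE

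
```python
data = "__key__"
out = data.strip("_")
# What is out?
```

Trace:
`data = "__key__"` → data = '__key__'
`out = data.strip("_")` → out = 'key'
So out = 'key'

Answer: 'key'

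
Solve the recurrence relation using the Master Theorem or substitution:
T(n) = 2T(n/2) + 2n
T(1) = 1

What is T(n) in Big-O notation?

By Master Theorem: a=2, b=2, f(n)=2n. Since log_2(2) = 1 and f(n) = Θ(n^1), Case 2 applies. T(n) = O(n log n).

Answer: O(n log n)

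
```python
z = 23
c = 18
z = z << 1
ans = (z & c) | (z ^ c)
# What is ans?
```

Trace:
`z = 23` → z = 23
`c = 18` → c = 18
`z = z << 1` → z = 46
`ans = (z & c) | (z ^ c)` → ans = 62
So ans = 62

Answer: 62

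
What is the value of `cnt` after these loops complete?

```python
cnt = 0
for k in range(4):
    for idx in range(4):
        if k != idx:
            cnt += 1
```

4² - 4 (exclude diagonal)
`cnt` takes the values: 0 → 1 → 2 → 3 → 4 → 5 → 6 → 7 → 8 → 9 → 10 → 11 → 12

Answer: 12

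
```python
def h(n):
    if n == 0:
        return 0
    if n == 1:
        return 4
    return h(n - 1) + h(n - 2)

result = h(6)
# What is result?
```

Build up from base cases: h(0)=0, h(1)=4, h(2)=4, h(3)=8, h(4)=12, h(5)=20, h(6)=32

Answer: 32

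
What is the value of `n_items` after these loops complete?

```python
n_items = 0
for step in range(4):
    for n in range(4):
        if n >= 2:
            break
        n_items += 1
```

Inner breaks at 2, outer runs 4 times
`n_items` takes the values: 0 → 1 → 2 → 3 → 4 → 5 → 6 → 7 → 8

Answer: 8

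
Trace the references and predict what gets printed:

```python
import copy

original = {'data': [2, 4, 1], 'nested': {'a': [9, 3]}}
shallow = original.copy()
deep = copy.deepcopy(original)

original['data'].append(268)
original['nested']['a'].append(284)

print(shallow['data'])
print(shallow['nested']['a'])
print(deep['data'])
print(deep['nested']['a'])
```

Key concept: comparing shallow vs deep copy.
Step by step:
`original = {'data': [2, 4, 1], 'nested': {'a': [9, 3]}}` → original = {'data': [2, 4, 1], 'nested': {'a': [9, 3]}}
`shallow = original.copy()` → shallow = {'data': [2, 4, 1], 'nested': {'a': [9, 3]}}
`deep = copy.deepcopy(original)` → deep = {'data': [2, 4, 1], 'nested': {'a': [9, 3]}}
`original['data'].append(268)` → original = {'data': [2, 4, 1, 268], 'nested': {'a': [9, 3]}}; shallow = {'data': [2, 4, 1, 268], 'nested': {'a': [9, 3]}}
`original['nested']['a'].append(284)` → original = {'data': [2, 4, 1, 268], 'nested': {'a': [9, 3, 284]}}; shallow = {'data': [2, 4, 1, 268], 'nested': {'a': [9, 3, 284]}}
`print(shallow['data'])` → prints [2, 4, 1, 268]
`print(shallow['nested']['a'])` → prints [9, 3, 284]
`print(deep['data'])` → prints [2, 4, 1]
`print(deep['nested']['a'])` → prints [9, 3]

Answer:
[2, 4, 1, 268]
[9, 3, 284]
[2, 4, 1]
[9, 3]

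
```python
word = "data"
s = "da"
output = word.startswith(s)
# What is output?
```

Trace:
`word = "data"` → word = 'data'
`s = "da"` → s = 'da'
`output = word.startswith(s)` → output = True
So output = True

Answer: True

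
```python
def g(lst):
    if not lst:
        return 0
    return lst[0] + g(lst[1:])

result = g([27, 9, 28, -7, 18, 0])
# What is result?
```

27 + 9 + 28 + (-7) + 18 + 0 + 0 = 75

Answer: 75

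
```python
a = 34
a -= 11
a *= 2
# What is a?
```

Trace:
`a = 34` → a = 34
`a -= 11` → a = 23
`a *= 2` → a = 46
So a = 46

Answer: 46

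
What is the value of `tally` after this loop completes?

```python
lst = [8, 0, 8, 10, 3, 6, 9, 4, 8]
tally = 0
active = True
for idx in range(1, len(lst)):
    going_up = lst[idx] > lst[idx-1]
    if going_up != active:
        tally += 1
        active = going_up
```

Count direction changes in [8, 0, 8, 10, 3, 6, 9, 4, 8]
`tally` takes the values: 0 → 1 → 2 → 3 → 4 → 5 → 6

Answer: 6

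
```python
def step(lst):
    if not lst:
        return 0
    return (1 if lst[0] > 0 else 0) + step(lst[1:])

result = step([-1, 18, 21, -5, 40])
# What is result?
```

Count of positive elements in [-1, 18, 21, -5, 40] = 3

Answer: 3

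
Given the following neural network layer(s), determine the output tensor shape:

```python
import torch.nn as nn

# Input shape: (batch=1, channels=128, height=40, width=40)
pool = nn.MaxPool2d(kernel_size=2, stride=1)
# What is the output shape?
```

Input: (1, 128, 40, 40) -> Output: (1, 128, 39, 39)

Answer: (1, 128, 39, 39)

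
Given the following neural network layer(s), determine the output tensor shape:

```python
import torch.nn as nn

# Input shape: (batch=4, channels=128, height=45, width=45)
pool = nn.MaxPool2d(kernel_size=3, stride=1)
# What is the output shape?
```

Input: (4, 128, 45, 45) -> Output: (4, 128, 43, 43)

Answer: (4, 128, 43, 43)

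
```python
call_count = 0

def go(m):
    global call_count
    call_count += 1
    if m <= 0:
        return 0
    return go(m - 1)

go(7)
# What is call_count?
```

Linear recursion stepping by 1: 8 calls from m=7 down to ≤0.

Answer: 8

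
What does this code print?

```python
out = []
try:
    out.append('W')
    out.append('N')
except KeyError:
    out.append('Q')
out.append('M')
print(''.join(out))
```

Execution trace: 'W' (try body) → 'N' (try body, no exception) → 'M' (after the try/except). Output: WNM

Answer: WNM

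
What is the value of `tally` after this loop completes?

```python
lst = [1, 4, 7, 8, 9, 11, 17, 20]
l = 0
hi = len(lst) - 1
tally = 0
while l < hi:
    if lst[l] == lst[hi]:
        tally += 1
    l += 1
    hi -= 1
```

Count matching pairs from ends
`tally` takes the values: 0

Answer: 0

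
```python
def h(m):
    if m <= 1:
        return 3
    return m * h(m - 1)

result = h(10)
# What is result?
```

h(10) = 10 * 9 * 8 * 7 * 6 * 5 * 4 * 3 * 2 * 3 = 10886400

Answer: 10886400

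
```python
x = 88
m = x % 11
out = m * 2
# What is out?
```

Trace:
`x = 88` → x = 88
`m = x % 11` → m = 0
`out = m * 2` → out = 0
So out = 0

Answer: 0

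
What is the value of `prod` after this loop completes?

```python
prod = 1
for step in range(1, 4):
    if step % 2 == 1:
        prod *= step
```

Product of odd numbers 1 to 3
`prod` takes the values: 1 → 3

Answer: 3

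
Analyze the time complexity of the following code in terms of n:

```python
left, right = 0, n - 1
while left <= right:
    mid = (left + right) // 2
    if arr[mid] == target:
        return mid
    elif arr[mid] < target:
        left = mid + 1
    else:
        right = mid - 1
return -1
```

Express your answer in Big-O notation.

This is Binary search in a sorted array. Time complexity: O(log n).

Answer: O(log n)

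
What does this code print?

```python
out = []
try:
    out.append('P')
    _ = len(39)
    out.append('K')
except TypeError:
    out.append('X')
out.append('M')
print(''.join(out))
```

Execution trace: 'P' (try body) → 'X' (except TypeError) → 'M' (after the try/except). Output: PXM

Answer: PXM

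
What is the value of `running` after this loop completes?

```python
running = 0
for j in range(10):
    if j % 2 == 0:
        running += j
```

Sum of even numbers 0 to 9
`running` takes the values: 0 → 2 → 6 → 12 → 20

Answer: 20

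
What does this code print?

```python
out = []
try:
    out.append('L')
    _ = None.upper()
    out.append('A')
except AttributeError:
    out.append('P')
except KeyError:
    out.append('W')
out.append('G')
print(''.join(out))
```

Execution trace: 'L' (try body) → 'P' (except AttributeError) → 'G' (after the try/except). Output: LPG

Answer: LPG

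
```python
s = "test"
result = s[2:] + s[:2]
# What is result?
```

Trace:
`s = "test"` → s = 'test'
`result = s[2:] + s[:2]` → result = 'stte'
So result = 'stte'

Answer: 'stte'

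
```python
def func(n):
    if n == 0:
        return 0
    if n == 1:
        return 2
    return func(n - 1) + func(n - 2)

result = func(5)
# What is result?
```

Build up from base cases: func(0)=0, func(1)=2, func(2)=2, func(3)=4, func(4)=6, func(5)=10

Answer: 10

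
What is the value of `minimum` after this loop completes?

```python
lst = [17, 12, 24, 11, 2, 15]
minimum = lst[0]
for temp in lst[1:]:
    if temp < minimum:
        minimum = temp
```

Minimum of [17, 12, 24, 11, 2, 15]
`minimum` takes the values: 17 → 12 → 11 → 2

Answer: 2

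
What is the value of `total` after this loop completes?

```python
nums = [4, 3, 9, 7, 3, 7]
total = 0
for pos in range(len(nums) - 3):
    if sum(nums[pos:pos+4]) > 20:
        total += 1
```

Count windows with sum > 20
`total` takes the values: 0 → 1 → 2 → 3

Answer: 3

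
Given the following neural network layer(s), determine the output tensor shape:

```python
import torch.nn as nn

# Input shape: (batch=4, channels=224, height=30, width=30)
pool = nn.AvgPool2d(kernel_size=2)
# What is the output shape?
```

Input: (4, 224, 30, 30) -> Output: (4, 224, 15, 15)

Answer: (4, 224, 15, 15)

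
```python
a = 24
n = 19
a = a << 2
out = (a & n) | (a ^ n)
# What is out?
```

Trace:
`a = 24` → a = 24
`n = 19` → n = 19
`a = a << 2` → a = 96
`out = (a & n) | (a ^ n)` → out = 115
So out = 115

Answer: 115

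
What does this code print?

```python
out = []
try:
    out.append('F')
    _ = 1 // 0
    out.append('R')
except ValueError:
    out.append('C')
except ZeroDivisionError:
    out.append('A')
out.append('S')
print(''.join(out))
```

Execution trace: 'F' (try body) → 'A' (except ZeroDivisionError) → 'S' (after the try/except). Output: FAS

Answer: FAS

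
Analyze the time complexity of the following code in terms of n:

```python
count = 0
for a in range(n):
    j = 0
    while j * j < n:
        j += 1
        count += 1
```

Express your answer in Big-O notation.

Each loop level contributes: n × √n. Multiplying the contributions gives O(n√n).

Answer: O(n√n)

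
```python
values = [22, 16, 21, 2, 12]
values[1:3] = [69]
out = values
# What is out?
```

Trace:
`values = [22, 16, 21, 2, 12]` → values = [22, 16, 21, 2, 12]
`values[1:3] = [69]` → values = [22, 69, 2, 12]
`out = values` → out = [22, 69, 2, 12]
So out = [22, 69, 2, 12]

Answer: [22, 69, 2, 12]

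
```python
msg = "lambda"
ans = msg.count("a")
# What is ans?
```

Trace:
`msg = "lambda"` → msg = 'lambda'
`ans = msg.count("a")` → ans = 2
So ans = 2

Answer: 2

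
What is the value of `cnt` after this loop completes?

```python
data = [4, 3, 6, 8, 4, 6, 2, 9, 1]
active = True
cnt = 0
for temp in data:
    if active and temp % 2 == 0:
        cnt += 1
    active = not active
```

Count even values at even positions
`cnt` takes the values: 0 → 1 → 2 → 3 → 4

Answer: 4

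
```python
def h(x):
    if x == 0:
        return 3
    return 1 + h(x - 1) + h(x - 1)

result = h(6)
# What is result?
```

h(x) = 1 + 2·h(x-1), h(0)=3. Closed form: (3+1)·2^6 - 1 = 255.

Answer: 255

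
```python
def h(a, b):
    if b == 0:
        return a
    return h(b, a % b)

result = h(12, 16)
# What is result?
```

h(12, 16) -> h(16, 12) -> h(12, 4) -> h(4, 0) -> 4

Answer: 4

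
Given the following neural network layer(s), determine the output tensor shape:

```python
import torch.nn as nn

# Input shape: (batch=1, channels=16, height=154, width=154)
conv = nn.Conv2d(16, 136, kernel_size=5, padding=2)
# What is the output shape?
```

Input: (1, 16, 154, 154) -> Output: (1, 136, 154, 154)

Answer: (1, 136, 154, 154)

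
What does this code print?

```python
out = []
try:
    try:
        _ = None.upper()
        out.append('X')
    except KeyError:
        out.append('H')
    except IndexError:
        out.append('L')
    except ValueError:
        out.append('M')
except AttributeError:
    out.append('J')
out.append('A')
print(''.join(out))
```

Execution trace: 'J' (outer except AttributeError) → 'A' (after the try/except). Output: JA

Answer: JA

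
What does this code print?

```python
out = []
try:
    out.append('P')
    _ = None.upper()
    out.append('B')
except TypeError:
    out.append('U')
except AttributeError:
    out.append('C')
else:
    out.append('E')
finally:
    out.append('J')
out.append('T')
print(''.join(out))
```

Execution trace: 'P' (try body) → 'C' (except AttributeError) → 'J' (finally) → 'T' (after the try/except). Output: PCJT

Answer: PCJT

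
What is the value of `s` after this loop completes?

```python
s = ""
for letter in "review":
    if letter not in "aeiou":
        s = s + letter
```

Remove vowels from 'review'
`s` takes the values: "" → "r" → "rv" → "rvw"

Answer: "rvw"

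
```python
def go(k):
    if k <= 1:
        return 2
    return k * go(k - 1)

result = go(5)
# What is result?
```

go(5) = 5 * 4 * 3 * 2 * 2 = 240

Answer: 240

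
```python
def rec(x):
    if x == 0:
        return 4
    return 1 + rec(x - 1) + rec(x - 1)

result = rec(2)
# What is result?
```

rec(x) = 1 + 2·rec(x-1), rec(0)=4. Closed form: (4+1)·2^2 - 1 = 19.

Answer: 19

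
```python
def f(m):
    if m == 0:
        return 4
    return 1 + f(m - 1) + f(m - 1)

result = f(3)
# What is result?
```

f(m) = 1 + 2·f(m-1), f(0)=4. Closed form: (4+1)·2^3 - 1 = 39.

Answer: 39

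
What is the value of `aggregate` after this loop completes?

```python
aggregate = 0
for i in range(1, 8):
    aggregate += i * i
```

Sum of squares 1² to 7² = 140
`aggregate` takes the values: 0 → 1 → 5 → 14 → 30 → 55 → 91 → 140

Answer: 140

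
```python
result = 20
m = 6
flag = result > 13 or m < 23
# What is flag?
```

Trace:
`result = 20` → result = 20
`m = 6` → m = 6
`flag = result > 13 or m < 23` → flag = True
So flag = True

Answer: True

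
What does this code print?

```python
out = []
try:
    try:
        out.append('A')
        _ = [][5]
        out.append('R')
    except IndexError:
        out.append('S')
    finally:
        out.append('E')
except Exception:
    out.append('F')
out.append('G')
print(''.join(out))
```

Execution trace: 'A' (inner try body) → 'S' (inner except IndexError) → 'E' (inner finally) → 'G' (after the try/except). Output: ASEG

Answer: ASEG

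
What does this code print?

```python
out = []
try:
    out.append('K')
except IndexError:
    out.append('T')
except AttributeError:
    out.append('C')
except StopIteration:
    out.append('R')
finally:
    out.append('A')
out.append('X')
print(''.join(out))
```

Execution trace: 'K' (try body, no exception) → 'A' (finally) → 'X' (after the try/except). Output: KAX

Answer: KAX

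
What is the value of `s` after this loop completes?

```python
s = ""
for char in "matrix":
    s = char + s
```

Reverse 'matrix'
`s` takes the values: "" → "m" → "am" → "tam" → "rtam" → "irtam" → "xirtam"

Answer: "xirtam"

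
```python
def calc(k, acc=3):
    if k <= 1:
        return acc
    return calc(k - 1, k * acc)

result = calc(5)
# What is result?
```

Accumulator trace (n, acc): (5, 3) -> (4, 15) -> (3, 60) -> (2, 180) -> (1, 360) -> return 360

Answer: 360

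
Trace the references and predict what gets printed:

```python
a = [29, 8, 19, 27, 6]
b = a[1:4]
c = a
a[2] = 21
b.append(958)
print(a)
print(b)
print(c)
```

Key concept: slice vs alias.
Step by step:
`a = [29, 8, 19, 27, 6]` → a = [29, 8, 19, 27, 6]
`b = a[1:4]` → b = [8, 19, 27]
`c = a` → c = [29, 8, 19, 27, 6] (same object as a)
`a[2] = 21` → a = [29, 8, 21, 27, 6] (same object as c); c = [29, 8, 21, 27, 6] (same object as a)
`b.append(958)` → b = [8, 19, 27, 958]
`print(a)` → prints [29, 8, 21, 27, 6]
`print(b)` → prints [8, 19, 27, 958]
`print(c)` → prints [29, 8, 21, 27, 6]

Answer:
[29, 8, 21, 27, 6]
[8, 19, 27, 958]
[29, 8, 21, 27, 6]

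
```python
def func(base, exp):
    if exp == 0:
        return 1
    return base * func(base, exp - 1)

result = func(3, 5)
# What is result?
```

func(3, 5) = 3 * 3 * 3 * 3 * 3 = 243

Answer: 243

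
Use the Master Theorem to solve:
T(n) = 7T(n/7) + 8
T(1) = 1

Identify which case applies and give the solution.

a=7, b=7, f(n)=8. log_7(7) = 1. Since c=0 < 1, Case 1 applies: T(n) = Θ(n^log_b(a)) = O(n).

Answer: O(n) - Case 1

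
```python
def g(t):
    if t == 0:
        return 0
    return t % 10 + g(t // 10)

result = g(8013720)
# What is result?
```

Sum of digits of 8013720: 0 + 2 + 7 + 3 + 1 + 0 + 8 = 21

Answer: 21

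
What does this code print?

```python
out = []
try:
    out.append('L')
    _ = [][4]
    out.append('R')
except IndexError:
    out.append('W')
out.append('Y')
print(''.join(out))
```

Execution trace: 'L' (try body) → 'W' (except IndexError) → 'Y' (after the try/except). Output: LWY

Answer: LWY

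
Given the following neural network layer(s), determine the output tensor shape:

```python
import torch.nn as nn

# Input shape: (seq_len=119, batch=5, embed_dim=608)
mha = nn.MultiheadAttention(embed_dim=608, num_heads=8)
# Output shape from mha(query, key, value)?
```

Input: (119, 5, 608) -> Output: (119, 5, 608)

Answer: (119, 5, 608)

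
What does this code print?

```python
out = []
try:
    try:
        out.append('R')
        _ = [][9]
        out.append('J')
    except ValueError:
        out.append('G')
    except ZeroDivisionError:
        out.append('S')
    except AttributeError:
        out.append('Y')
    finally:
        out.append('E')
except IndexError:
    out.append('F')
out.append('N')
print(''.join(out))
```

Execution trace: 'R' (inner try body) → 'E' (inner finally) → 'F' (outer except IndexError) → 'N' (after the try/except). Output: REFN

Answer: REFN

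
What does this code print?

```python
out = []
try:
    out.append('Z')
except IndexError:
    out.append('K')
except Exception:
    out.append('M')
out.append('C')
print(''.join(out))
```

Execution trace: 'Z' (try body, no exception) → 'C' (after the try/except). Output: ZC

Answer: ZC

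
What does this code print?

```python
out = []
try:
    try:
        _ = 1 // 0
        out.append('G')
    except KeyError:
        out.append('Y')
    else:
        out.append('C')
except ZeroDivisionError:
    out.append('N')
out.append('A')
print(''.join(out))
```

Execution trace: 'N' (outer except ZeroDivisionError) → 'A' (after the try/except). Output: NA

Answer: NA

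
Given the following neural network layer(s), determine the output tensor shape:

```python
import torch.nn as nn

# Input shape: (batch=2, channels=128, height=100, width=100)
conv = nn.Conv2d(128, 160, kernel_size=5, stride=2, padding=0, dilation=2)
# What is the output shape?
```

Input: (2, 128, 100, 100) -> Output: (2, 160, 46, 46)

Answer: (2, 160, 46, 46)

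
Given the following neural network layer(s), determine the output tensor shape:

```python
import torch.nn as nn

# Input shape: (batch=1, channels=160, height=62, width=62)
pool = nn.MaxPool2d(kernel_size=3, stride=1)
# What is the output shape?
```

Input: (1, 160, 62, 62) -> Output: (1, 160, 60, 60)

Answer: (1, 160, 60, 60)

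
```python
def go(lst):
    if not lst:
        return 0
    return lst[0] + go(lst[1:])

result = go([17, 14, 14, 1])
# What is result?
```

17 + 14 + 14 + 1 + 0 = 46

Answer: 46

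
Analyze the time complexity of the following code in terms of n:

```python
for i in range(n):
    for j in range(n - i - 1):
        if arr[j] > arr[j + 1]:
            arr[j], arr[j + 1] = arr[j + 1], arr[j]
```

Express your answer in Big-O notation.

This is Bubble sort. Time complexity: O(n²).

Answer: O(n²)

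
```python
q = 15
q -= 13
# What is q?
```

Trace:
`q = 15` → q = 15
`q -= 13` → q = 2
So q = 2

Answer: 2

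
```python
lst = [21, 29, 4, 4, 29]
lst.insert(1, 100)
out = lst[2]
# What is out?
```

Trace:
`lst = [21, 29, 4, 4, 29]` → lst = [21, 29, 4, 4, 29]
`lst.insert(1, 100)` → lst = [21, 100, 29, 4, 4, 29]
`out = lst[2]` → out = 29
So out = 29

Answer: 29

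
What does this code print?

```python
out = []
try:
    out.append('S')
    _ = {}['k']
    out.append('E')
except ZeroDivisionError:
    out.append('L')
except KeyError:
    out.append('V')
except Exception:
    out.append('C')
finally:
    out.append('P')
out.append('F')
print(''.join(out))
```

Execution trace: 'S' (try body) → 'V' (except KeyError) → 'P' (finally) → 'F' (after the try/except). Output: SVPF

Answer: SVPF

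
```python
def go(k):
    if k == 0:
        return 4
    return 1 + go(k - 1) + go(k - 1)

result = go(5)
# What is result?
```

go(k) = 1 + 2·go(k-1), go(0)=4. Closed form: (4+1)·2^5 - 1 = 159.

Answer: 159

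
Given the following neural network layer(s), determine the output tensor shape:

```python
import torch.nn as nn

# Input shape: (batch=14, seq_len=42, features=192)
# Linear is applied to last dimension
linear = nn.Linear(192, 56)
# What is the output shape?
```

Input: (14, 42, 192) -> Output: (14, 42, 56)

Answer: (14, 42, 56)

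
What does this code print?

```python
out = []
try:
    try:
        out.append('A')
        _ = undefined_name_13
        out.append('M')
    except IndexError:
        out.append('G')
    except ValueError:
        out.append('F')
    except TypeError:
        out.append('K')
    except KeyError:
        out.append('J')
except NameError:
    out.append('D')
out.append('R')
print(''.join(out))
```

Execution trace: 'A' (try body) → 'D' (outer except NameError) → 'R' (after the try/except). Output: ADR

Answer: ADR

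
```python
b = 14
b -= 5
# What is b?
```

Trace:
`b = 14` → b = 14
`b -= 5` → b = 9
So b = 9

Answer: 9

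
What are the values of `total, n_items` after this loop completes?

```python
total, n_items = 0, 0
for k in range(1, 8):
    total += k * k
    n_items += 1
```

Sum of squares and count
`total, n_items` takes the values: (0, 0) → (1, 0) → (1, 1) → (5, 1) → (5, 2) → (14, 2) → (14, 3) → (30, 3) → (30, 4) → (55, 4) → (55, 5) → (91, 5) → (91, 6) → (140, 6) → (140, 7)

Answer: 140, 7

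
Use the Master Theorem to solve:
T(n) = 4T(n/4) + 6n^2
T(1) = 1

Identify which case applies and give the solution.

a=4, b=4, f(n)=6n^2. log_4(4) = 1. Since c=2 > 1 and the regularity condition holds (4(n/4)^2 = (4/4^2)n^2 with 4/4^2 < 1), Case 3 applies: T(n) = Θ(f(n)) = O(n^2).

Answer: O(n^2) - Case 3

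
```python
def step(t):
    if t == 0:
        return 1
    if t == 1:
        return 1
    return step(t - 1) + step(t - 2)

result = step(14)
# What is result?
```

Build up from base cases: step(0)=1, step(1)=1, step(2)=2, step(3)=3, step(4)=5, step(5)=8, step(6)=13, ..., step(14)=610

Answer: 610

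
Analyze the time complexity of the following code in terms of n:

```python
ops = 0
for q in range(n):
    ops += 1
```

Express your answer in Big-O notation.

Each loop level contributes: n. Multiplying the contributions gives O(n).

Answer: O(n)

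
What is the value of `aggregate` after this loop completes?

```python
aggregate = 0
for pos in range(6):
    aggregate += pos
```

Sum of 0 to 5 = 15
`aggregate` takes the values: 0 → 1 → 3 → 6 → 10 → 15

Answer: 15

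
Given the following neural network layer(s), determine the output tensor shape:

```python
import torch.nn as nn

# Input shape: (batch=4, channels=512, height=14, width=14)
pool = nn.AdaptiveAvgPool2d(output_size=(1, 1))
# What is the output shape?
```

Input: (4, 512, 14, 14) -> Output: (4, 512, 1, 1)

Answer: (4, 512, 1, 1)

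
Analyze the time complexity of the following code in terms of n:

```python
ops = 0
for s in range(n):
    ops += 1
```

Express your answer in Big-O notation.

Each loop level contributes: n. Multiplying the contributions gives O(n).

Answer: O(n)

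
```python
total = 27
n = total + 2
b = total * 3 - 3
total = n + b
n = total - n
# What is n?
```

Trace:
`total = 27` → total = 27
`n = total + 2` → n = 29
`b = total * 3 - 3` → b = 78
`total = n + b` → total = 107
`n = total - n` → n = 78
So n = 78

Answer: 78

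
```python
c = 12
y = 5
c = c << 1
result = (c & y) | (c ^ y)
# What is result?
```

Trace:
`c = 12` → c = 12
`y = 5` → y = 5
`c = c << 1` → c = 24
`result = (c & y) | (c ^ y)` → result = 29
So result = 29

Answer: 29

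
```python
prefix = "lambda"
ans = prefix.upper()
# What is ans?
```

Trace:
`prefix = "lambda"` → prefix = 'lambda'
`ans = prefix.upper()` → ans = 'LAMBDA'
So ans = 'LAMBDA'

Answer: 'LAMBDA'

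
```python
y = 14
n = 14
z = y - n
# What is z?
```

Trace:
`y = 14` → y = 14
`n = 14` → n = 14
`z = y - n` → z = 0
So z = 0

Answer: 0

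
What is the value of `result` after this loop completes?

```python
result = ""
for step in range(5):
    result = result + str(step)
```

Concatenate digits 0 to 4
`result` takes the values: "" → "0" → "01" → "012" → "0123" → "01234"

Answer: "01234"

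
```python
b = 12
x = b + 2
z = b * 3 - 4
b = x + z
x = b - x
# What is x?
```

Trace:
`b = 12` → b = 12
`x = b + 2` → x = 14
`z = b * 3 - 4` → z = 32
`b = x + z` → b = 46
`x = b - x` → x = 32
So x = 32

Answer: 32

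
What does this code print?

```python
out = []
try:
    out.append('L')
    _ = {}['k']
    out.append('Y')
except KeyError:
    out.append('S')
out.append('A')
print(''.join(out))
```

Execution trace: 'L' (try body) → 'S' (except KeyError) → 'A' (after the try/except). Output: LSA

Answer: LSA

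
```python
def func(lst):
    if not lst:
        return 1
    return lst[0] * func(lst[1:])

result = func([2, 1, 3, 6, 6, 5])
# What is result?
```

Product over [2, 1, 3, 6, 6, 5] = 2 * 1 * 3 * 6 * 6 * 5 = 1080

Answer: 1080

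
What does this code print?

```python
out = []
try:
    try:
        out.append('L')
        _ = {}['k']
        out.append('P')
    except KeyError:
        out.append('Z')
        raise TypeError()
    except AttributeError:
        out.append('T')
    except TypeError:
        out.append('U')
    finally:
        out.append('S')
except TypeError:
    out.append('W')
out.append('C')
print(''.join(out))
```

Execution trace: 'L' (inner try body) → 'Z' (inner except KeyError) → 'S' (inner finally) → 'W' (outer except TypeError) → 'C' (after the try/except). Output: LZSWC

Answer: LZSWC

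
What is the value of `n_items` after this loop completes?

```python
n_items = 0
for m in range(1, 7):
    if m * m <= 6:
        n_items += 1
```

Count numbers where m² ≤ 6
`n_items` takes the values: 0 → 1 → 2

Answer: 2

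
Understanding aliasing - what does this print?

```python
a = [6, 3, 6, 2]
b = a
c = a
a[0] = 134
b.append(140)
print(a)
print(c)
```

Key concept: multiple aliases.
Step by step:
`a = [6, 3, 6, 2]` → a = [6, 3, 6, 2]
`b = a` → b = [6, 3, 6, 2] (same object as a)
`c = a` → c = [6, 3, 6, 2] (same object as a, b)
`a[0] = 134` → a = [134, 3, 6, 2] (same object as b, c); b = [134, 3, 6, 2] (same object as a, c); c = [134, 3, 6, 2] (same object as a, b)
`b.append(140)` → a = [134, 3, 6, 2, 140] (same object as b, c); b = [134, 3, 6, 2, 140] (same object as a, c); c = [134, 3, 6, 2, 140] (same object as a, b)
`print(a)` → prints [134, 3, 6, 2, 140]
`print(c)` → prints [134, 3, 6, 2, 140]

Answer:
[134, 3, 6, 2, 140]
[134, 3, 6, 2, 140]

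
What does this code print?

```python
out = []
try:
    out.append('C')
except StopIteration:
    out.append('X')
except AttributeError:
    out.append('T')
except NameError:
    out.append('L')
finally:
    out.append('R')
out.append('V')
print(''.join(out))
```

Execution trace: 'C' (try body, no exception) → 'R' (finally) → 'V' (after the try/except). Output: CRV

Answer: CRV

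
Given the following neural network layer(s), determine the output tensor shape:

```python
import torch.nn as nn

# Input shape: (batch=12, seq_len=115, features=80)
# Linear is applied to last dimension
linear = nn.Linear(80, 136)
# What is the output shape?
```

Input: (12, 115, 80) -> Output: (12, 115, 136)

Answer: (12, 115, 136)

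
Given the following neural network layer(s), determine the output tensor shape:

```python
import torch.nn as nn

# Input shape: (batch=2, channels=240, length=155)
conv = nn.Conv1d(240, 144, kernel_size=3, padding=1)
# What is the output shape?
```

Input: (2, 240, 155) -> Output: (2, 144, 155)

Answer: (2, 144, 155)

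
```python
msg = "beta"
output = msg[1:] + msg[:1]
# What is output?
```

Trace:
`msg = "beta"` → msg = 'beta'
`output = msg[1:] + msg[:1]` → output = 'etab'
So output = 'etab'

Answer: 'etab'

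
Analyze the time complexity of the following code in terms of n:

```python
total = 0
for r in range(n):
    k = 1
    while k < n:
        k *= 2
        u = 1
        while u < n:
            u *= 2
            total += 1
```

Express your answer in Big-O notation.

Each loop level contributes: n × log n × log n. Multiplying the contributions gives O(n log² n).

Answer: O(n log² n)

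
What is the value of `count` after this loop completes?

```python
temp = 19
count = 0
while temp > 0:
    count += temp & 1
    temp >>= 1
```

Count set bits in 19 (binary: 0b10011)
`count` takes the values: 0 → 1 → 2 → 3

Answer: 3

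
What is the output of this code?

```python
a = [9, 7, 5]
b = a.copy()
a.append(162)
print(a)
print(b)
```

Key concept: list.copy() creates independent copy.
Step by step:
`a = [9, 7, 5]` → a = [9, 7, 5]
`b = a.copy()` → b = [9, 7, 5]
`a.append(162)` → a = [9, 7, 5, 162]
`print(a)` → prints [9, 7, 5, 162]
`print(b)` → prints [9, 7, 5]

Answer:
[9, 7, 5, 162]
[9, 7, 5]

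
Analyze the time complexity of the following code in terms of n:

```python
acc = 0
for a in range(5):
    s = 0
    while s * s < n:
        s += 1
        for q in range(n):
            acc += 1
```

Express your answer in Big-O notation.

Each loop level contributes: 1 × √n × n. Multiplying the contributions gives O(n√n).

Answer: O(n√n)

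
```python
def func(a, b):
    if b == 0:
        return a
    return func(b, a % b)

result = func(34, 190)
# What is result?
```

func(34, 190) -> func(190, 34) -> func(34, 20) -> func(20, 14) -> func(14, 6) -> func(6, 2) -> func(2, 0) -> 2

Answer: 2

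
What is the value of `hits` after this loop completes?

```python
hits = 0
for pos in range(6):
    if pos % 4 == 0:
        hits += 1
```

Count numbers divisible by 4 in range(6)
`hits` takes the values: 0 → 1 → 2

Answer: 2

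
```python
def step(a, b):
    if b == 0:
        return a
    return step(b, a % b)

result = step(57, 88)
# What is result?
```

step(57, 88) -> step(88, 57) -> step(57, 31) -> step(31, 26) -> step(26, 5) -> step(5, 1) -> step(1, 0) -> 1

Answer: 1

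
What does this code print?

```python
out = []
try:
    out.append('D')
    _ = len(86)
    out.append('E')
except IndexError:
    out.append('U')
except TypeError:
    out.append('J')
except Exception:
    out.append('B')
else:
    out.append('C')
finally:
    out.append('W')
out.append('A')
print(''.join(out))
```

Execution trace: 'D' (try body) → 'J' (except TypeError) → 'W' (finally) → 'A' (after the try/except). Output: DJWA

Answer: DJWA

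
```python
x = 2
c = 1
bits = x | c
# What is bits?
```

Trace:
`x = 2` → x = 2
`c = 1` → c = 1
`bits = x | c` → bits = 3
So bits = 3

Answer: 3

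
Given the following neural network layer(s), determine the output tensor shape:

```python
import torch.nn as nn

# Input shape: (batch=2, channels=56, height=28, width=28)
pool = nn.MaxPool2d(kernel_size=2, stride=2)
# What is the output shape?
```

Input: (2, 56, 28, 28) -> Output: (2, 56, 14, 14)

Answer: (2, 56, 14, 14)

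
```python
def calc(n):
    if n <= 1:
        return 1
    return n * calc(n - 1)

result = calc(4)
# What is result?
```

calc(4) = 4 * 3 * 2 * 1 = 24

Answer: 24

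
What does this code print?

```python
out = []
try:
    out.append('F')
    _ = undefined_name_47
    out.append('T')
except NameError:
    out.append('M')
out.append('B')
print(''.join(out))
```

Execution trace: 'F' (try body) → 'M' (except NameError) → 'B' (after the try/except). Output: FMB

Answer: FMB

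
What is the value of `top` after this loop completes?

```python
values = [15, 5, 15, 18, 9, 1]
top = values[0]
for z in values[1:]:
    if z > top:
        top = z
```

Maximum of [15, 5, 15, 18, 9, 1]
`top` takes the values: 15 → 18

Answer: 18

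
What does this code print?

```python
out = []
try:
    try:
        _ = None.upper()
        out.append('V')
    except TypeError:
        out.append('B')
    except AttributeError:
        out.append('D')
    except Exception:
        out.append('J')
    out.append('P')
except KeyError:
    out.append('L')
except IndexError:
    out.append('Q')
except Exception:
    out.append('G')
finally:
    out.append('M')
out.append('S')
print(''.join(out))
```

Execution trace: 'D' (inner except AttributeError) → 'P' (try body, no exception) → 'M' (finally) → 'S' (after the try/except). Output: DPMS

Answer: DPMS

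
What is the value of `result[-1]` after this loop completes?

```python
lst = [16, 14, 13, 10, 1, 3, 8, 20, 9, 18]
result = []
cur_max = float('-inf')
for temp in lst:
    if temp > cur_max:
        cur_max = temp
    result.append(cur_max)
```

Running max ends at 20
`result` takes the values: [] → [16] → [16, 16] → [16, 16, 16] → [16, 16, 16, 16] → [16, 16, 16, 16, 16] → [16, 16, 16, 16, 16, 16] → [16, 16, 16, 16, 16, 16, 16] → [16, 16, 16, 16, 16, 16, 16, 20] → [16, 16, 16, 16, 16, 16, 16, 20, 20] → [16, 16, 16, 16, 16, 16, 16, 20, 20, 20]
So `result[-1]` = 20

Answer: 20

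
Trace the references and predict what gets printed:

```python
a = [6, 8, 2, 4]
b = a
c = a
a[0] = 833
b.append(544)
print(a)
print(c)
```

Key concept: multiple aliases.
Step by step:
`a = [6, 8, 2, 4]` → a = [6, 8, 2, 4]
`b = a` → b = [6, 8, 2, 4] (same object as a)
`c = a` → c = [6, 8, 2, 4] (same object as a, b)
`a[0] = 833` → a = [833, 8, 2, 4] (same object as b, c); b = [833, 8, 2, 4] (same object as a, c); c = [833, 8, 2, 4] (same object as a, b)
`b.append(544)` → a = [833, 8, 2, 4, 544] (same object as b, c); b = [833, 8, 2, 4, 544] (same object as a, c); c = [833, 8, 2, 4, 544] (same object as a, b)
`print(a)` → prints [833, 8, 2, 4, 544]
`print(c)` → prints [833, 8, 2, 4, 544]

Answer:
[833, 8, 2, 4, 544]
[833, 8, 2, 4, 544]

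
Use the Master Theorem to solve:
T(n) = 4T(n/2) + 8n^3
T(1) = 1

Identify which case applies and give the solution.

a=4, b=2, f(n)=8n^3. log_2(4) = 2. Since c=3 > 2 and the regularity condition holds (4(n/2)^3 = (4/2^3)n^3 with 4/2^3 < 1), Case 3 applies: T(n) = Θ(f(n)) = O(n^3).

Answer: O(n^3) - Case 3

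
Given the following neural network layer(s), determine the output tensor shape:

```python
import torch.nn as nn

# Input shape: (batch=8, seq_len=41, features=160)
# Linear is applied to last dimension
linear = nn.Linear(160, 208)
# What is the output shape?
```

Input: (8, 41, 160) -> Output: (8, 41, 208)

Answer: (8, 41, 208)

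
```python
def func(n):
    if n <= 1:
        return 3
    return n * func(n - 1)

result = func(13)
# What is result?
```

func(13) = 13 * 12 * 11 * 10 * 9 * 8 * 7 * 6 * 5 * 4 * 3 * 2 * 3 = 18681062400

Answer: 18681062400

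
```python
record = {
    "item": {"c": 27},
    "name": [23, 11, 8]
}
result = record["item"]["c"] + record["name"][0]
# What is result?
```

Trace:
`record = { ...` → record = {'item': {'c': 27}, 'name': [23, 11, 8]}
`result = record["item"]["c"] + record["name"][0]` → result = 50
So result = 50

Answer: 50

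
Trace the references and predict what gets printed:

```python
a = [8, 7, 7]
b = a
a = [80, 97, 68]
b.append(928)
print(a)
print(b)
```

Key concept: rebinding vs mutation: a is rebound to a new list, b still points at the original.
Step by step:
`a = [8, 7, 7]` → a = [8, 7, 7]
`b = a` → b = [8, 7, 7] (same object as a)
`a = [80, 97, 68]` → a = [80, 97, 68]
`b.append(928)` → b = [8, 7, 7, 928]
`print(a)` → prints [80, 97, 68]
`print(b)` → prints [8, 7, 7, 928]

Answer:
[80, 97, 68]
[8, 7, 7, 928]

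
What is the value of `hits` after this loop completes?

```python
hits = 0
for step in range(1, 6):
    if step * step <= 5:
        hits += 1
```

Count numbers where step² ≤ 5
`hits` takes the values: 0 → 1 → 2

Answer: 2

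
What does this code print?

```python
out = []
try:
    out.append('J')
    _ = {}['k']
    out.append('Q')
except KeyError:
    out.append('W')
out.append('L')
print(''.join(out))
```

Execution trace: 'J' (try body) → 'W' (except KeyError) → 'L' (after the try/except). Output: JWL

Answer: JWL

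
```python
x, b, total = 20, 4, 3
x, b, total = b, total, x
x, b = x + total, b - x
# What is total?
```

Trace:
`x, b, total = 20, 4, 3` → x = 20; b = 4; total = 3
`x, b, total = b, total, x` → x = 4; b = 3; total = 20
`x, b = x + total, b - x` → x = 24; b = -1
So total = 20

Answer: 20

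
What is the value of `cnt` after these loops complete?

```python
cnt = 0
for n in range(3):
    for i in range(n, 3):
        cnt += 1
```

Upper triangle: 3 + 2 + ... + 1
`cnt` takes the values: 0 → 1 → 2 → 3 → 4 → 5 → 6

Answer: 6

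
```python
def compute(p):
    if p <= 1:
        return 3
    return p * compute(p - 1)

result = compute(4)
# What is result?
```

compute(4) = 4 * 3 * 2 * 3 = 72

Answer: 72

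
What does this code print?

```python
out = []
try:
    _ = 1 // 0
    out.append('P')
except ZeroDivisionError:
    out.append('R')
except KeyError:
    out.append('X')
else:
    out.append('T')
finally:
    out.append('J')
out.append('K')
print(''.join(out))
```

Execution trace: 'R' (except ZeroDivisionError) → 'J' (finally) → 'K' (after the try/except). Output: RJK

Answer: RJK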